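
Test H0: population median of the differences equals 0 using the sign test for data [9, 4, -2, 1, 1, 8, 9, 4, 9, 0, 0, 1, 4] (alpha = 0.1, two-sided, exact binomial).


Step 1: Discard zero differences. Original n = 13; n_eff = number of nonzero differences = 11.
Nonzero differences (with sign): +9, +4, -2, +1, +1, +8, +9, +4, +9, +1, +4
Step 2: Count signs: positive = 10, negative = 1.
Step 3: Under H0: P(positive) = 0.5, so the number of positives S ~ Bin(11, 0.5).
Step 4: Two-sided exact p-value = sum of Bin(11,0.5) probabilities at or below the observed probability = 0.011719.
Step 5: alpha = 0.1. reject H0.

n_eff = 11, pos = 10, neg = 1, p = 0.011719, reject H0.


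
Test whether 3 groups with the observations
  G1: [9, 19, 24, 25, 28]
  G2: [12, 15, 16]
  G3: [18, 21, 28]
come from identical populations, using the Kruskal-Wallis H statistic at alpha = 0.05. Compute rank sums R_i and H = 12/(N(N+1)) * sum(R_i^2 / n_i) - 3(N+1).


Step 1: Combine all N = 11 observations and assign midranks.
sorted (value, group, rank): (9,G1,1), (12,G2,2), (15,G2,3), (16,G2,4), (18,G3,5), (19,G1,6), (21,G3,7), (24,G1,8), (25,G1,9), (28,G1,10.5), (28,G3,10.5)
Step 2: Sum ranks within each group.
R_1 = 34.5 (n_1 = 5)
R_2 = 9 (n_2 = 3)
R_3 = 22.5 (n_3 = 3)
Step 3: H = 12/(N(N+1)) * sum(R_i^2/n_i) - 3(N+1)
     = 12/(11*12) * (34.5^2/5 + 9^2/3 + 22.5^2/3) - 3*12
     = 0.090909 * 433.8 - 36
     = 3.436364.
Step 4: Ties present; correction factor C = 1 - 6/(11^3 - 11) = 0.995455. Corrected H = 3.436364 / 0.995455 = 3.452055.
Step 5: Under H0, H ~ chi^2(2); p-value = 0.177990.
Step 6: alpha = 0.05. fail to reject H0.

H = 3.4521, df = 2, p = 0.177990, fail to reject H0.


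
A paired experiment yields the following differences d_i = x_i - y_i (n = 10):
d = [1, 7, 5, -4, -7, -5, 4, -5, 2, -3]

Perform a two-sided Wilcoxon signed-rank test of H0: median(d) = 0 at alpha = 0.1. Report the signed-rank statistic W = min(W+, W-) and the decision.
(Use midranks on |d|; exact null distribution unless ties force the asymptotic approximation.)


Step 1: Drop any zero differences (none here) and take |d_i|.
|d| = [1, 7, 5, 4, 7, 5, 4, 5, 2, 3]
Step 2: Midrank |d_i| (ties get averaged ranks).
ranks: |1|->1, |7|->9.5, |5|->7, |4|->4.5, |7|->9.5, |5|->7, |4|->4.5, |5|->7, |2|->2, |3|->3
Step 3: Attach original signs; sum ranks with positive sign and with negative sign.
W+ = 1 + 9.5 + 7 + 4.5 + 2 = 24
W- = 4.5 + 9.5 + 7 + 7 + 3 = 31
(Check: W+ + W- = 55 should equal n(n+1)/2 = 55.)
Step 4: Test statistic W = min(W+, W-) = 24.
Step 5: Ties in |d|, so use the tie-corrected normal approximation.
        E[W] = n(n+1)/4 = 10*11/4 = 27.5.
        Tie groups: |d|=4 (t=2), |d|=5 (t=3), |d|=7 (t=2); sum(t^3 - t) = 36.
        Var[W] = n(n+1)(2n+1)/24 - sum(t^3-t)/48 = 2310/24 - 36/48 = 95.5.
        z = (W - E[W]) / sqrt(Var[W]) = (24 - 27.5) / 9.7724 = -0.3582.
        Two-sided p = 2*Phi(z) = 0.720230.
Step 6: alpha = 0.1. fail to reject H0.

W+ = 24, W- = 31, W = min = 24, p = 0.720230, fail to reject H0.


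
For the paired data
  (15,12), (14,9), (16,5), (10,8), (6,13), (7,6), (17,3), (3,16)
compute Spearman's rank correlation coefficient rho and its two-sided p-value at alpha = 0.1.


Step 1: Rank x and y separately (midranks; no ties here).
rank(x): 15->6, 14->5, 16->7, 10->4, 6->2, 7->3, 17->8, 3->1
rank(y): 12->6, 9->5, 5->2, 8->4, 13->7, 6->3, 3->1, 16->8
Step 2: d_i = R_x(i) - R_y(i); compute d_i^2.
  (6-6)^2=0, (5-5)^2=0, (7-2)^2=25, (4-4)^2=0, (2-7)^2=25, (3-3)^2=0, (8-1)^2=49, (1-8)^2=49
sum(d^2) = 148.
Step 3: rho = 1 - 6*148 / (8*(8^2 - 1)) = 1 - 888/504 = -0.761905.
Step 4: Under H0, t = rho * sqrt((n-2)/(1-rho^2)) = -2.8814 ~ t(6).
Step 5: Two-sided p-value from the t-distribution with 6 df = 0.028005.
Step 6: alpha = 0.1. reject H0.

rho = -0.7619, p = 0.028005, reject H0 at alpha = 0.1.


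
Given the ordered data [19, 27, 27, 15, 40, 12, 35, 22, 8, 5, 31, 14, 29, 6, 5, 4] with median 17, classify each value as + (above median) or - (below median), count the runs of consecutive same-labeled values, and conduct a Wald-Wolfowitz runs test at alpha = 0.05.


Step 1: Compute median = 17; label A = above, B = below.
Labels in order: AAABABAABBABABBB  (n_A = 8, n_B = 8)
Step 2: Count runs R = 10.
Step 3: Under H0 (random ordering), E[R] = 2*n_A*n_B/(n_A+n_B) + 1 = 2*8*8/16 + 1 = 9.0000.
        Var[R] = 2*n_A*n_B*(2*n_A*n_B - n_A - n_B) / ((n_A+n_B)^2 * (n_A+n_B-1)) = 14336/3840 = 3.7333.
        SD[R] = 1.9322.
Step 4: Continuity-corrected z = (R - 0.5 - E[R]) / SD[R] = (10 - 0.5 - 9.0000) / 1.9322 = 0.2588.
Step 5: Two-sided p-value via normal approximation = 2*(1 - Phi(|z|)) = 0.795809.
Step 6: alpha = 0.05. fail to reject H0.

R = 10, z = 0.2588, p = 0.795809, fail to reject H0.


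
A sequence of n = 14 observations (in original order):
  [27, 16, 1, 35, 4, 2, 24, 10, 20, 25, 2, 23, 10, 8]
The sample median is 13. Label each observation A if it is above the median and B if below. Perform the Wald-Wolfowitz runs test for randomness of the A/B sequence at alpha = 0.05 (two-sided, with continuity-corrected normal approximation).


Step 1: Compute median = 13; label A = above, B = below.
Labels in order: AABABBABAABABB  (n_A = 7, n_B = 7)
Step 2: Count runs R = 10.
Step 3: Under H0 (random ordering), E[R] = 2*n_A*n_B/(n_A+n_B) + 1 = 2*7*7/14 + 1 = 8.0000.
        Var[R] = 2*n_A*n_B*(2*n_A*n_B - n_A - n_B) / ((n_A+n_B)^2 * (n_A+n_B-1)) = 8232/2548 = 3.2308.
        SD[R] = 1.7974.
Step 4: Continuity-corrected z = (R - 0.5 - E[R]) / SD[R] = (10 - 0.5 - 8.0000) / 1.7974 = 0.8345.
Step 5: Two-sided p-value via normal approximation = 2*(1 - Phi(|z|)) = 0.403986.
Step 6: alpha = 0.05. fail to reject H0.

R = 10, z = 0.8345, p = 0.403986, fail to reject H0.


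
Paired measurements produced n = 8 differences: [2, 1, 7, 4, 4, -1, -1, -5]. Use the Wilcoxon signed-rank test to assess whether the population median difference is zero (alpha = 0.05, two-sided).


Step 1: Drop any zero differences (none here) and take |d_i|.
|d| = [2, 1, 7, 4, 4, 1, 1, 5]
Step 2: Midrank |d_i| (ties get averaged ranks).
ranks: |2|->4, |1|->2, |7|->8, |4|->5.5, |4|->5.5, |1|->2, |1|->2, |5|->7
Step 3: Attach original signs; sum ranks with positive sign and with negative sign.
W+ = 4 + 2 + 8 + 5.5 + 5.5 = 25
W- = 2 + 2 + 7 = 11
(Check: W+ + W- = 36 should equal n(n+1)/2 = 36.)
Step 4: Test statistic W = min(W+, W-) = 11.
Step 5: Ties in |d|, so use the tie-corrected normal approximation.
        E[W] = n(n+1)/4 = 8*9/4 = 18.
        Tie groups: |d|=1 (t=3), |d|=4 (t=2); sum(t^3 - t) = 30.
        Var[W] = n(n+1)(2n+1)/24 - sum(t^3-t)/48 = 1224/24 - 30/48 = 50.375.
        z = (W - E[W]) / sqrt(Var[W]) = (11 - 18) / 7.0975 = -0.9863.
        Two-sided p = 2*Phi(z) = 0.324007.
Step 6: alpha = 0.05. fail to reject H0.

W+ = 25, W- = 11, W = min = 11, p = 0.324007, fail to reject H0.


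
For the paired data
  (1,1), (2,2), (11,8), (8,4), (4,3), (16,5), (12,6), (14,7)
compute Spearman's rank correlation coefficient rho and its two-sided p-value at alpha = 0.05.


Step 1: Rank x and y separately (midranks; no ties here).
rank(x): 1->1, 2->2, 11->5, 8->4, 4->3, 16->8, 12->6, 14->7
rank(y): 1->1, 2->2, 8->8, 4->4, 3->3, 5->5, 6->6, 7->7
Step 2: d_i = R_x(i) - R_y(i); compute d_i^2.
  (1-1)^2=0, (2-2)^2=0, (5-8)^2=9, (4-4)^2=0, (3-3)^2=0, (8-5)^2=9, (6-6)^2=0, (7-7)^2=0
sum(d^2) = 18.
Step 3: rho = 1 - 6*18 / (8*(8^2 - 1)) = 1 - 108/504 = 0.785714.
Step 4: Under H0, t = rho * sqrt((n-2)/(1-rho^2)) = 3.1113 ~ t(6).
Step 5: Two-sided p-value from the t-distribution with 6 df = 0.020815.
Step 6: alpha = 0.05. reject H0.

rho = 0.7857, p = 0.020815, reject H0 at alpha = 0.05.


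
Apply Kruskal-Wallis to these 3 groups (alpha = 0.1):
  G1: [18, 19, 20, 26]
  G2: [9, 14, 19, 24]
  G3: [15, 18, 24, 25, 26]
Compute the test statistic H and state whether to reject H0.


Step 1: Combine all N = 13 observations and assign midranks.
sorted (value, group, rank): (9,G2,1), (14,G2,2), (15,G3,3), (18,G1,4.5), (18,G3,4.5), (19,G1,6.5), (19,G2,6.5), (20,G1,8), (24,G2,9.5), (24,G3,9.5), (25,G3,11), (26,G1,12.5), (26,G3,12.5)
Step 2: Sum ranks within each group.
R_1 = 31.5 (n_1 = 4)
R_2 = 19 (n_2 = 4)
R_3 = 40.5 (n_3 = 5)
Step 3: H = 12/(N(N+1)) * sum(R_i^2/n_i) - 3(N+1)
     = 12/(13*14) * (31.5^2/4 + 19^2/4 + 40.5^2/5) - 3*14
     = 0.065934 * 666.362 - 42
     = 1.935989.
Step 4: Ties present; correction factor C = 1 - 24/(13^3 - 13) = 0.989011. Corrected H = 1.935989 / 0.989011 = 1.957500.
Step 5: Under H0, H ~ chi^2(2); p-value = 0.375781.
Step 6: alpha = 0.1. fail to reject H0.

H = 1.9575, df = 2, p = 0.375781, fail to reject H0.


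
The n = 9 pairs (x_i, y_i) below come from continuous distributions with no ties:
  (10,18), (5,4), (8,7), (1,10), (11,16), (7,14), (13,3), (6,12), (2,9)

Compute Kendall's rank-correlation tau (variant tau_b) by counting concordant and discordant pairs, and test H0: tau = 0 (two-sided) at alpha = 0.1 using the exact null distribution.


Step 1: Enumerate the 36 unordered pairs (i,j) with i<j and classify each by sign(x_j-x_i) * sign(y_j-y_i).
  (1,2):dx=-5,dy=-14->C; (1,3):dx=-2,dy=-11->C; (1,4):dx=-9,dy=-8->C; (1,5):dx=+1,dy=-2->D
  (1,6):dx=-3,dy=-4->C; (1,7):dx=+3,dy=-15->D; (1,8):dx=-4,dy=-6->C; (1,9):dx=-8,dy=-9->C
  (2,3):dx=+3,dy=+3->C; (2,4):dx=-4,dy=+6->D; (2,5):dx=+6,dy=+12->C; (2,6):dx=+2,dy=+10->C
  (2,7):dx=+8,dy=-1->D; (2,8):dx=+1,dy=+8->C; (2,9):dx=-3,dy=+5->D; (3,4):dx=-7,dy=+3->D
  (3,5):dx=+3,dy=+9->C; (3,6):dx=-1,dy=+7->D; (3,7):dx=+5,dy=-4->D; (3,8):dx=-2,dy=+5->D
  (3,9):dx=-6,dy=+2->D; (4,5):dx=+10,dy=+6->C; (4,6):dx=+6,dy=+4->C; (4,7):dx=+12,dy=-7->D
  (4,8):dx=+5,dy=+2->C; (4,9):dx=+1,dy=-1->D; (5,6):dx=-4,dy=-2->C; (5,7):dx=+2,dy=-13->D
  (5,8):dx=-5,dy=-4->C; (5,9):dx=-9,dy=-7->C; (6,7):dx=+6,dy=-11->D; (6,8):dx=-1,dy=-2->C
  (6,9):dx=-5,dy=-5->C; (7,8):dx=-7,dy=+9->D; (7,9):dx=-11,dy=+6->D; (8,9):dx=-4,dy=-3->C
Step 2: C = 20, D = 16, total pairs = 36.
Step 3: tau = (C - D)/(n(n-1)/2) = (20 - 16)/36 = 0.111111.
Step 4: Exact two-sided p-value (enumerate n! = 362880 permutations of y under H0): p = 0.761414.
Step 5: alpha = 0.1. fail to reject H0.

tau_b = 0.1111 (C=20, D=16), p = 0.761414, fail to reject H0.


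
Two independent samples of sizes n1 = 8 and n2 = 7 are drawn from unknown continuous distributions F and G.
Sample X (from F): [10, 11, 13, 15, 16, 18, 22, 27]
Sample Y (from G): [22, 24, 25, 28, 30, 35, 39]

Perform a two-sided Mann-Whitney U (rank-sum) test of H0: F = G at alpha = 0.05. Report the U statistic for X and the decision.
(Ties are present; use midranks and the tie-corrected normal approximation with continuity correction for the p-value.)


Step 1: Combine and sort all 15 observations; assign midranks.
sorted (value, group): (10,X), (11,X), (13,X), (15,X), (16,X), (18,X), (22,X), (22,Y), (24,Y), (25,Y), (27,X), (28,Y), (30,Y), (35,Y), (39,Y)
ranks: 10->1, 11->2, 13->3, 15->4, 16->5, 18->6, 22->7.5, 22->7.5, 24->9, 25->10, 27->11, 28->12, 30->13, 35->14, 39->15
Step 2: Rank sum for X: R1 = 1 + 2 + 3 + 4 + 5 + 6 + 7.5 + 11 = 39.5.
Step 3: U_X = R1 - n1(n1+1)/2 = 39.5 - 8*9/2 = 39.5 - 36 = 3.5.
       U_Y = n1*n2 - U_X = 56 - 3.5 = 52.5.
Step 4: Ties are present, so use the tie-corrected normal approximation (with continuity correction) for the p-value.
Step 5: p-value = 0.005437; compare to alpha = 0.05. reject H0.

U_X = 3.5, p = 0.005437, reject H0 at alpha = 0.05.


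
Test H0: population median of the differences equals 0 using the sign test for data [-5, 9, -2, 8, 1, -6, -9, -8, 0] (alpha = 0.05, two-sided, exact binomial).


Step 1: Discard zero differences. Original n = 9; n_eff = number of nonzero differences = 8.
Nonzero differences (with sign): -5, +9, -2, +8, +1, -6, -9, -8
Step 2: Count signs: positive = 3, negative = 5.
Step 3: Under H0: P(positive) = 0.5, so the number of positives S ~ Bin(8, 0.5).
Step 4: Two-sided exact p-value = sum of Bin(8,0.5) probabilities at or below the observed probability = 0.726562.
Step 5: alpha = 0.05. fail to reject H0.

n_eff = 8, pos = 3, neg = 5, p = 0.726562, fail to reject H0.


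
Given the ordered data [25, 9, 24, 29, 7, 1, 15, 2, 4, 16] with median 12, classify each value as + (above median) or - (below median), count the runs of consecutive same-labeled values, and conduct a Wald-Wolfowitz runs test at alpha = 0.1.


Step 1: Compute median = 12; label A = above, B = below.
Labels in order: ABAABBABBA  (n_A = 5, n_B = 5)
Step 2: Count runs R = 7.
Step 3: Under H0 (random ordering), E[R] = 2*n_A*n_B/(n_A+n_B) + 1 = 2*5*5/10 + 1 = 6.0000.
        Var[R] = 2*n_A*n_B*(2*n_A*n_B - n_A - n_B) / ((n_A+n_B)^2 * (n_A+n_B-1)) = 2000/900 = 2.2222.
        SD[R] = 1.4907.
Step 4: Continuity-corrected z = (R - 0.5 - E[R]) / SD[R] = (7 - 0.5 - 6.0000) / 1.4907 = 0.3354.
Step 5: Two-sided p-value via normal approximation = 2*(1 - Phi(|z|)) = 0.737316.
Step 6: alpha = 0.1. fail to reject H0.

R = 7, z = 0.3354, p = 0.737316, fail to reject H0.


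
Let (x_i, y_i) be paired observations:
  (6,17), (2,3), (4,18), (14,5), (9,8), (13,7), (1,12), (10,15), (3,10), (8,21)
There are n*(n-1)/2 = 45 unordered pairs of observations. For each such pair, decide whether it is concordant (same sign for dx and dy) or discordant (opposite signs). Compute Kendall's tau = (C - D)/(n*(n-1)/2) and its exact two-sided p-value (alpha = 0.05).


Step 1: Enumerate the 45 unordered pairs (i,j) with i<j and classify each by sign(x_j-x_i) * sign(y_j-y_i).
  (1,2):dx=-4,dy=-14->C; (1,3):dx=-2,dy=+1->D; (1,4):dx=+8,dy=-12->D; (1,5):dx=+3,dy=-9->D
  (1,6):dx=+7,dy=-10->D; (1,7):dx=-5,dy=-5->C; (1,8):dx=+4,dy=-2->D; (1,9):dx=-3,dy=-7->C
  (1,10):dx=+2,dy=+4->C; (2,3):dx=+2,dy=+15->C; (2,4):dx=+12,dy=+2->C; (2,5):dx=+7,dy=+5->C
  (2,6):dx=+11,dy=+4->C; (2,7):dx=-1,dy=+9->D; (2,8):dx=+8,dy=+12->C; (2,9):dx=+1,dy=+7->C
  (2,10):dx=+6,dy=+18->C; (3,4):dx=+10,dy=-13->D; (3,5):dx=+5,dy=-10->D; (3,6):dx=+9,dy=-11->D
  (3,7):dx=-3,dy=-6->C; (3,8):dx=+6,dy=-3->D; (3,9):dx=-1,dy=-8->C; (3,10):dx=+4,dy=+3->C
  (4,5):dx=-5,dy=+3->D; (4,6):dx=-1,dy=+2->D; (4,7):dx=-13,dy=+7->D; (4,8):dx=-4,dy=+10->D
  (4,9):dx=-11,dy=+5->D; (4,10):dx=-6,dy=+16->D; (5,6):dx=+4,dy=-1->D; (5,7):dx=-8,dy=+4->D
  (5,8):dx=+1,dy=+7->C; (5,9):dx=-6,dy=+2->D; (5,10):dx=-1,dy=+13->D; (6,7):dx=-12,dy=+5->D
  (6,8):dx=-3,dy=+8->D; (6,9):dx=-10,dy=+3->D; (6,10):dx=-5,dy=+14->D; (7,8):dx=+9,dy=+3->C
  (7,9):dx=+2,dy=-2->D; (7,10):dx=+7,dy=+9->C; (8,9):dx=-7,dy=-5->C; (8,10):dx=-2,dy=+6->D
  (9,10):dx=+5,dy=+11->C
Step 2: C = 19, D = 26, total pairs = 45.
Step 3: tau = (C - D)/(n(n-1)/2) = (19 - 26)/45 = -0.155556.
Step 4: Exact two-sided p-value (enumerate n! = 3628800 permutations of y under H0): p = 0.600654.
Step 5: alpha = 0.05. fail to reject H0.

tau_b = -0.1556 (C=19, D=26), p = 0.600654, fail to reject H0.


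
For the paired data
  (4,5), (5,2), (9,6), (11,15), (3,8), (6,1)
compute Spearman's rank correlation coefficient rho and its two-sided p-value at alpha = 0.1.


Step 1: Rank x and y separately (midranks; no ties here).
rank(x): 4->2, 5->3, 9->5, 11->6, 3->1, 6->4
rank(y): 5->3, 2->2, 6->4, 15->6, 8->5, 1->1
Step 2: d_i = R_x(i) - R_y(i); compute d_i^2.
  (2-3)^2=1, (3-2)^2=1, (5-4)^2=1, (6-6)^2=0, (1-5)^2=16, (4-1)^2=9
sum(d^2) = 28.
Step 3: rho = 1 - 6*28 / (6*(6^2 - 1)) = 1 - 168/210 = 0.200000.
Step 4: Under H0, t = rho * sqrt((n-2)/(1-rho^2)) = 0.4082 ~ t(4).
Step 5: Two-sided p-value from the t-distribution with 4 df = 0.704000.
Step 6: alpha = 0.1. fail to reject H0.

rho = 0.2000, p = 0.704000, fail to reject H0 at alpha = 0.1.


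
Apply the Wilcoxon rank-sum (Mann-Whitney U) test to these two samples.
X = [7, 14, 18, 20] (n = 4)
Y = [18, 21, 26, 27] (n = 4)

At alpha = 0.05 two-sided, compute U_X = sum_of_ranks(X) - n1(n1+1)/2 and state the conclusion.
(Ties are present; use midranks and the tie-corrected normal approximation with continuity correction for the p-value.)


Step 1: Combine and sort all 8 observations; assign midranks.
sorted (value, group): (7,X), (14,X), (18,X), (18,Y), (20,X), (21,Y), (26,Y), (27,Y)
ranks: 7->1, 14->2, 18->3.5, 18->3.5, 20->5, 21->6, 26->7, 27->8
Step 2: Rank sum for X: R1 = 1 + 2 + 3.5 + 5 = 11.5.
Step 3: U_X = R1 - n1(n1+1)/2 = 11.5 - 4*5/2 = 11.5 - 10 = 1.5.
       U_Y = n1*n2 - U_X = 16 - 1.5 = 14.5.
Step 4: Ties are present, so use the tie-corrected normal approximation (with continuity correction) for the p-value.
Step 5: p-value = 0.081429; compare to alpha = 0.05. fail to reject H0.

U_X = 1.5, p = 0.081429, fail to reject H0 at alpha = 0.05.


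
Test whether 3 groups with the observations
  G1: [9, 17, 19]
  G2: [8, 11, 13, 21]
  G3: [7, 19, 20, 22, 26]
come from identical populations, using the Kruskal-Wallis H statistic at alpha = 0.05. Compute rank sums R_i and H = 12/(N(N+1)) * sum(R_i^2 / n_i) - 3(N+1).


Step 1: Combine all N = 12 observations and assign midranks.
sorted (value, group, rank): (7,G3,1), (8,G2,2), (9,G1,3), (11,G2,4), (13,G2,5), (17,G1,6), (19,G1,7.5), (19,G3,7.5), (20,G3,9), (21,G2,10), (22,G3,11), (26,G3,12)
Step 2: Sum ranks within each group.
R_1 = 16.5 (n_1 = 3)
R_2 = 21 (n_2 = 4)
R_3 = 40.5 (n_3 = 5)
Step 3: H = 12/(N(N+1)) * sum(R_i^2/n_i) - 3(N+1)
     = 12/(12*13) * (16.5^2/3 + 21^2/4 + 40.5^2/5) - 3*13
     = 0.076923 * 529.05 - 39
     = 1.696154.
Step 4: Ties present; correction factor C = 1 - 6/(12^3 - 12) = 0.996503. Corrected H = 1.696154 / 0.996503 = 1.702105.
Step 5: Under H0, H ~ chi^2(2); p-value = 0.426965.
Step 6: alpha = 0.05. fail to reject H0.

H = 1.7021, df = 2, p = 0.426965, fail to reject H0.


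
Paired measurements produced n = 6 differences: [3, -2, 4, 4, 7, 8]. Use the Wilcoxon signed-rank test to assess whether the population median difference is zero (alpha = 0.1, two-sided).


Step 1: Drop any zero differences (none here) and take |d_i|.
|d| = [3, 2, 4, 4, 7, 8]
Step 2: Midrank |d_i| (ties get averaged ranks).
ranks: |3|->2, |2|->1, |4|->3.5, |4|->3.5, |7|->5, |8|->6
Step 3: Attach original signs; sum ranks with positive sign and with negative sign.
W+ = 2 + 3.5 + 3.5 + 5 + 6 = 20
W- = 1 = 1
(Check: W+ + W- = 21 should equal n(n+1)/2 = 21.)
Step 4: Test statistic W = min(W+, W-) = 1.
Step 5: Ties in |d|, so use the tie-corrected normal approximation.
        E[W] = n(n+1)/4 = 6*7/4 = 10.5.
        Tie groups: |d|=4 (t=2); sum(t^3 - t) = 6.
        Var[W] = n(n+1)(2n+1)/24 - sum(t^3-t)/48 = 546/24 - 6/48 = 22.625.
        z = (W - E[W]) / sqrt(Var[W]) = (1 - 10.5) / 4.7566 = -1.9972.
        Two-sided p = 2*Phi(z) = 0.045800.
Step 6: alpha = 0.1. reject H0.

W+ = 20, W- = 1, W = min = 1, p = 0.045800, reject H0.


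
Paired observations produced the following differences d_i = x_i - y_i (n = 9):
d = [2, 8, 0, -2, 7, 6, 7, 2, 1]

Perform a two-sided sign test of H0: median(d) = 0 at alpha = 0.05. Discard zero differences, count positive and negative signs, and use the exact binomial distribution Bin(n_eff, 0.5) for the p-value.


Step 1: Discard zero differences. Original n = 9; n_eff = number of nonzero differences = 8.
Nonzero differences (with sign): +2, +8, -2, +7, +6, +7, +2, +1
Step 2: Count signs: positive = 7, negative = 1.
Step 3: Under H0: P(positive) = 0.5, so the number of positives S ~ Bin(8, 0.5).
Step 4: Two-sided exact p-value = sum of Bin(8,0.5) probabilities at or below the observed probability = 0.070312.
Step 5: alpha = 0.05. fail to reject H0.

n_eff = 8, pos = 7, neg = 1, p = 0.070312, fail to reject H0.


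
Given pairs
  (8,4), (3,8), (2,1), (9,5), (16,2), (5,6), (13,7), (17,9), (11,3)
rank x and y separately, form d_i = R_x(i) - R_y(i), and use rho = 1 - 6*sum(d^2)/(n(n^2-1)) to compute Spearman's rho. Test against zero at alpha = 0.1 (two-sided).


Step 1: Rank x and y separately (midranks; no ties here).
rank(x): 8->4, 3->2, 2->1, 9->5, 16->8, 5->3, 13->7, 17->9, 11->6
rank(y): 4->4, 8->8, 1->1, 5->5, 2->2, 6->6, 7->7, 9->9, 3->3
Step 2: d_i = R_x(i) - R_y(i); compute d_i^2.
  (4-4)^2=0, (2-8)^2=36, (1-1)^2=0, (5-5)^2=0, (8-2)^2=36, (3-6)^2=9, (7-7)^2=0, (9-9)^2=0, (6-3)^2=9
sum(d^2) = 90.
Step 3: rho = 1 - 6*90 / (9*(9^2 - 1)) = 1 - 540/720 = 0.250000.
Step 4: Under H0, t = rho * sqrt((n-2)/(1-rho^2)) = 0.6831 ~ t(7).
Step 5: Two-sided p-value from the t-distribution with 7 df = 0.516490.
Step 6: alpha = 0.1. fail to reject H0.

rho = 0.2500, p = 0.516490, fail to reject H0 at alpha = 0.1.


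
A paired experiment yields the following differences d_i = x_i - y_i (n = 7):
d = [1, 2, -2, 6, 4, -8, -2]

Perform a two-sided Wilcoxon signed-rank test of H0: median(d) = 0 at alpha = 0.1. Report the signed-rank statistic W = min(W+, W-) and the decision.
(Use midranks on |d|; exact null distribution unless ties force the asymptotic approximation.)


Step 1: Drop any zero differences (none here) and take |d_i|.
|d| = [1, 2, 2, 6, 4, 8, 2]
Step 2: Midrank |d_i| (ties get averaged ranks).
ranks: |1|->1, |2|->3, |2|->3, |6|->6, |4|->5, |8|->7, |2|->3
Step 3: Attach original signs; sum ranks with positive sign and with negative sign.
W+ = 1 + 3 + 6 + 5 = 15
W- = 3 + 7 + 3 = 13
(Check: W+ + W- = 28 should equal n(n+1)/2 = 28.)
Step 4: Test statistic W = min(W+, W-) = 13.
Step 5: Ties in |d|, so use the tie-corrected normal approximation.
        E[W] = n(n+1)/4 = 7*8/4 = 14.
        Tie groups: |d|=2 (t=3); sum(t^3 - t) = 24.
        Var[W] = n(n+1)(2n+1)/24 - sum(t^3-t)/48 = 840/24 - 24/48 = 34.5.
        z = (W - E[W]) / sqrt(Var[W]) = (13 - 14) / 5.8737 = -0.1703.
        Two-sided p = 2*Phi(z) = 0.864813.
Step 6: alpha = 0.1. fail to reject H0.

W+ = 15, W- = 13, W = min = 13, p = 0.864813, fail to reject H0.


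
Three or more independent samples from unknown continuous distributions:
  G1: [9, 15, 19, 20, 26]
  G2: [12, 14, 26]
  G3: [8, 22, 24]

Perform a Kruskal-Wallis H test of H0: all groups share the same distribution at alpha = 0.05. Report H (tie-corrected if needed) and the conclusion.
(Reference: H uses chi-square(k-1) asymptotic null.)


Step 1: Combine all N = 11 observations and assign midranks.
sorted (value, group, rank): (8,G3,1), (9,G1,2), (12,G2,3), (14,G2,4), (15,G1,5), (19,G1,6), (20,G1,7), (22,G3,8), (24,G3,9), (26,G1,10.5), (26,G2,10.5)
Step 2: Sum ranks within each group.
R_1 = 30.5 (n_1 = 5)
R_2 = 17.5 (n_2 = 3)
R_3 = 18 (n_3 = 3)
Step 3: H = 12/(N(N+1)) * sum(R_i^2/n_i) - 3(N+1)
     = 12/(11*12) * (30.5^2/5 + 17.5^2/3 + 18^2/3) - 3*12
     = 0.090909 * 396.133 - 36
     = 0.012121.
Step 4: Ties present; correction factor C = 1 - 6/(11^3 - 11) = 0.995455. Corrected H = 0.012121 / 0.995455 = 0.012177.
Step 5: Under H0, H ~ chi^2(2); p-value = 0.993930.
Step 6: alpha = 0.05. fail to reject H0.

H = 0.0122, df = 2, p = 0.993930, fail to reject H0.


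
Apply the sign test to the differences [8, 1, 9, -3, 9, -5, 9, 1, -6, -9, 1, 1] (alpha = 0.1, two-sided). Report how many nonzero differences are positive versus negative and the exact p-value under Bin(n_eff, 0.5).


Step 1: Discard zero differences. Original n = 12; n_eff = number of nonzero differences = 12.
Nonzero differences (with sign): +8, +1, +9, -3, +9, -5, +9, +1, -6, -9, +1, +1
Step 2: Count signs: positive = 8, negative = 4.
Step 3: Under H0: P(positive) = 0.5, so the number of positives S ~ Bin(12, 0.5).
Step 4: Two-sided exact p-value = sum of Bin(12,0.5) probabilities at or below the observed probability = 0.387695.
Step 5: alpha = 0.1. fail to reject H0.

n_eff = 12, pos = 8, neg = 4, p = 0.387695, fail to reject H0.


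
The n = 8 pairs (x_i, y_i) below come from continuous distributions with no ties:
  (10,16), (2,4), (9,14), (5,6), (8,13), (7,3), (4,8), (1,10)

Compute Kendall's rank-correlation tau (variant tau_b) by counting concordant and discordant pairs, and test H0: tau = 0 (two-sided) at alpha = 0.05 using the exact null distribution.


Step 1: Enumerate the 28 unordered pairs (i,j) with i<j and classify each by sign(x_j-x_i) * sign(y_j-y_i).
  (1,2):dx=-8,dy=-12->C; (1,3):dx=-1,dy=-2->C; (1,4):dx=-5,dy=-10->C; (1,5):dx=-2,dy=-3->C
  (1,6):dx=-3,dy=-13->C; (1,7):dx=-6,dy=-8->C; (1,8):dx=-9,dy=-6->C; (2,3):dx=+7,dy=+10->C
  (2,4):dx=+3,dy=+2->C; (2,5):dx=+6,dy=+9->C; (2,6):dx=+5,dy=-1->D; (2,7):dx=+2,dy=+4->C
  (2,8):dx=-1,dy=+6->D; (3,4):dx=-4,dy=-8->C; (3,5):dx=-1,dy=-1->C; (3,6):dx=-2,dy=-11->C
  (3,7):dx=-5,dy=-6->C; (3,8):dx=-8,dy=-4->C; (4,5):dx=+3,dy=+7->C; (4,6):dx=+2,dy=-3->D
  (4,7):dx=-1,dy=+2->D; (4,8):dx=-4,dy=+4->D; (5,6):dx=-1,dy=-10->C; (5,7):dx=-4,dy=-5->C
  (5,8):dx=-7,dy=-3->C; (6,7):dx=-3,dy=+5->D; (6,8):dx=-6,dy=+7->D; (7,8):dx=-3,dy=+2->D
Step 2: C = 20, D = 8, total pairs = 28.
Step 3: tau = (C - D)/(n(n-1)/2) = (20 - 8)/28 = 0.428571.
Step 4: Exact two-sided p-value (enumerate n! = 40320 permutations of y under H0): p = 0.178869.
Step 5: alpha = 0.05. fail to reject H0.

tau_b = 0.4286 (C=20, D=8), p = 0.178869, fail to reject H0.


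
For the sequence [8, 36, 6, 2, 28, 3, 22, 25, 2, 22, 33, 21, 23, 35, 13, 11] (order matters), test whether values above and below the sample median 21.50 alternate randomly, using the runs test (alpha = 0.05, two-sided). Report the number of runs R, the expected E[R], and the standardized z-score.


Step 1: Compute median = 21.50; label A = above, B = below.
Labels in order: BABBABAABAABAABB  (n_A = 8, n_B = 8)
Step 2: Count runs R = 11.
Step 3: Under H0 (random ordering), E[R] = 2*n_A*n_B/(n_A+n_B) + 1 = 2*8*8/16 + 1 = 9.0000.
        Var[R] = 2*n_A*n_B*(2*n_A*n_B - n_A - n_B) / ((n_A+n_B)^2 * (n_A+n_B-1)) = 14336/3840 = 3.7333.
        SD[R] = 1.9322.
Step 4: Continuity-corrected z = (R - 0.5 - E[R]) / SD[R] = (11 - 0.5 - 9.0000) / 1.9322 = 0.7763.
Step 5: Two-sided p-value via normal approximation = 2*(1 - Phi(|z|)) = 0.437558.
Step 6: alpha = 0.05. fail to reject H0.

R = 11, z = 0.7763, p = 0.437558, fail to reject H0.


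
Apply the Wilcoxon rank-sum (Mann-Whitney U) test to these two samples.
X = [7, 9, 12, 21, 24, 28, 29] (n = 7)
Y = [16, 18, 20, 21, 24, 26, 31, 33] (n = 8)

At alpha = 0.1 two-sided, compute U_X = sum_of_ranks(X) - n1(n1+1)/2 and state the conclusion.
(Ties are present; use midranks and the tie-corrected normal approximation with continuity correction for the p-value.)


Step 1: Combine and sort all 15 observations; assign midranks.
sorted (value, group): (7,X), (9,X), (12,X), (16,Y), (18,Y), (20,Y), (21,X), (21,Y), (24,X), (24,Y), (26,Y), (28,X), (29,X), (31,Y), (33,Y)
ranks: 7->1, 9->2, 12->3, 16->4, 18->5, 20->6, 21->7.5, 21->7.5, 24->9.5, 24->9.5, 26->11, 28->12, 29->13, 31->14, 33->15
Step 2: Rank sum for X: R1 = 1 + 2 + 3 + 7.5 + 9.5 + 12 + 13 = 48.
Step 3: U_X = R1 - n1(n1+1)/2 = 48 - 7*8/2 = 48 - 28 = 20.
       U_Y = n1*n2 - U_X = 56 - 20 = 36.
Step 4: Ties are present, so use the tie-corrected normal approximation (with continuity correction) for the p-value.
Step 5: p-value = 0.384568; compare to alpha = 0.1. fail to reject H0.

U_X = 20, p = 0.384568, fail to reject H0 at alpha = 0.1.


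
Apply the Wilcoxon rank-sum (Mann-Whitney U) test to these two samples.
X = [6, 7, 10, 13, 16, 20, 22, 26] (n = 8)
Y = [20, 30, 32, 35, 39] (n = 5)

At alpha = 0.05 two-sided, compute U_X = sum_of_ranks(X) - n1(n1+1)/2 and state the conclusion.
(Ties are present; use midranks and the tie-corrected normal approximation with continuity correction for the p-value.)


Step 1: Combine and sort all 13 observations; assign midranks.
sorted (value, group): (6,X), (7,X), (10,X), (13,X), (16,X), (20,X), (20,Y), (22,X), (26,X), (30,Y), (32,Y), (35,Y), (39,Y)
ranks: 6->1, 7->2, 10->3, 13->4, 16->5, 20->6.5, 20->6.5, 22->8, 26->9, 30->10, 32->11, 35->12, 39->13
Step 2: Rank sum for X: R1 = 1 + 2 + 3 + 4 + 5 + 6.5 + 8 + 9 = 38.5.
Step 3: U_X = R1 - n1(n1+1)/2 = 38.5 - 8*9/2 = 38.5 - 36 = 2.5.
       U_Y = n1*n2 - U_X = 40 - 2.5 = 37.5.
Step 4: Ties are present, so use the tie-corrected normal approximation (with continuity correction) for the p-value.
Step 5: p-value = 0.012704; compare to alpha = 0.05. reject H0.

U_X = 2.5, p = 0.012704, reject H0 at alpha = 0.05.


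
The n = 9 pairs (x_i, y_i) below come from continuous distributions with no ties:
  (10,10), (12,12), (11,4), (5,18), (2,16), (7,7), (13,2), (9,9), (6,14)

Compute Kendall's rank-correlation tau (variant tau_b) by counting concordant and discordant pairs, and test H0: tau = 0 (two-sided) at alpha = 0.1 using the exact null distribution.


Step 1: Enumerate the 36 unordered pairs (i,j) with i<j and classify each by sign(x_j-x_i) * sign(y_j-y_i).
  (1,2):dx=+2,dy=+2->C; (1,3):dx=+1,dy=-6->D; (1,4):dx=-5,dy=+8->D; (1,5):dx=-8,dy=+6->D
  (1,6):dx=-3,dy=-3->C; (1,7):dx=+3,dy=-8->D; (1,8):dx=-1,dy=-1->C; (1,9):dx=-4,dy=+4->D
  (2,3):dx=-1,dy=-8->C; (2,4):dx=-7,dy=+6->D; (2,5):dx=-10,dy=+4->D; (2,6):dx=-5,dy=-5->C
  (2,7):dx=+1,dy=-10->D; (2,8):dx=-3,dy=-3->C; (2,9):dx=-6,dy=+2->D; (3,4):dx=-6,dy=+14->D
  (3,5):dx=-9,dy=+12->D; (3,6):dx=-4,dy=+3->D; (3,7):dx=+2,dy=-2->D; (3,8):dx=-2,dy=+5->D
  (3,9):dx=-5,dy=+10->D; (4,5):dx=-3,dy=-2->C; (4,6):dx=+2,dy=-11->D; (4,7):dx=+8,dy=-16->D
  (4,8):dx=+4,dy=-9->D; (4,9):dx=+1,dy=-4->D; (5,6):dx=+5,dy=-9->D; (5,7):dx=+11,dy=-14->D
  (5,8):dx=+7,dy=-7->D; (5,9):dx=+4,dy=-2->D; (6,7):dx=+6,dy=-5->D; (6,8):dx=+2,dy=+2->C
  (6,9):dx=-1,dy=+7->D; (7,8):dx=-4,dy=+7->D; (7,9):dx=-7,dy=+12->D; (8,9):dx=-3,dy=+5->D
Step 2: C = 8, D = 28, total pairs = 36.
Step 3: tau = (C - D)/(n(n-1)/2) = (8 - 28)/36 = -0.555556.
Step 4: Exact two-sided p-value (enumerate n! = 362880 permutations of y under H0): p = 0.044615.
Step 5: alpha = 0.1. reject H0.

tau_b = -0.5556 (C=8, D=28), p = 0.044615, reject H0.


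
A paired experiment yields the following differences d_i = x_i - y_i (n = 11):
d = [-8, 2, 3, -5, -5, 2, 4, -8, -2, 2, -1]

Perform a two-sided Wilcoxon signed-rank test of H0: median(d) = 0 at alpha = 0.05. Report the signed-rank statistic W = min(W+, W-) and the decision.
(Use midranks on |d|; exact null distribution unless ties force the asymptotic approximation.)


Step 1: Drop any zero differences (none here) and take |d_i|.
|d| = [8, 2, 3, 5, 5, 2, 4, 8, 2, 2, 1]
Step 2: Midrank |d_i| (ties get averaged ranks).
ranks: |8|->10.5, |2|->3.5, |3|->6, |5|->8.5, |5|->8.5, |2|->3.5, |4|->7, |8|->10.5, |2|->3.5, |2|->3.5, |1|->1
Step 3: Attach original signs; sum ranks with positive sign and with negative sign.
W+ = 3.5 + 6 + 3.5 + 7 + 3.5 = 23.5
W- = 10.5 + 8.5 + 8.5 + 10.5 + 3.5 + 1 = 42.5
(Check: W+ + W- = 66 should equal n(n+1)/2 = 66.)
Step 4: Test statistic W = min(W+, W-) = 23.5.
Step 5: Ties in |d|, so use the tie-corrected normal approximation.
        E[W] = n(n+1)/4 = 11*12/4 = 33.
        Tie groups: |d|=2 (t=4), |d|=5 (t=2), |d|=8 (t=2); sum(t^3 - t) = 72.
        Var[W] = n(n+1)(2n+1)/24 - sum(t^3-t)/48 = 3036/24 - 72/48 = 125.
        z = (W - E[W]) / sqrt(Var[W]) = (23.5 - 33) / 11.1803 = -0.8497.
        Two-sided p = 2*Phi(z) = 0.395489.
Step 6: alpha = 0.05. fail to reject H0.

W+ = 23.5, W- = 42.5, W = min = 23.5, p = 0.395489, fail to reject H0.


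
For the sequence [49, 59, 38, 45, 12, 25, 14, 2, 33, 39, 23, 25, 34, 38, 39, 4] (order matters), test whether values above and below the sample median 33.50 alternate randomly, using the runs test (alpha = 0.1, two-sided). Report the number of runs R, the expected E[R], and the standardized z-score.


Step 1: Compute median = 33.50; label A = above, B = below.
Labels in order: AAAABBBBBABBAAAB  (n_A = 8, n_B = 8)
Step 2: Count runs R = 6.
Step 3: Under H0 (random ordering), E[R] = 2*n_A*n_B/(n_A+n_B) + 1 = 2*8*8/16 + 1 = 9.0000.
        Var[R] = 2*n_A*n_B*(2*n_A*n_B - n_A - n_B) / ((n_A+n_B)^2 * (n_A+n_B-1)) = 14336/3840 = 3.7333.
        SD[R] = 1.9322.
Step 4: Continuity-corrected z = (R + 0.5 - E[R]) / SD[R] = (6 + 0.5 - 9.0000) / 1.9322 = -1.2939.
Step 5: Two-sided p-value via normal approximation = 2*(1 - Phi(|z|)) = 0.195709.
Step 6: alpha = 0.1. fail to reject H0.

R = 6, z = -1.2939, p = 0.195709, fail to reject H0.


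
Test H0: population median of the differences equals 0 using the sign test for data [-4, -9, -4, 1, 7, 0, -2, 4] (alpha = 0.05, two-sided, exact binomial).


Step 1: Discard zero differences. Original n = 8; n_eff = number of nonzero differences = 7.
Nonzero differences (with sign): -4, -9, -4, +1, +7, -2, +4
Step 2: Count signs: positive = 3, negative = 4.
Step 3: Under H0: P(positive) = 0.5, so the number of positives S ~ Bin(7, 0.5).
Step 4: Two-sided exact p-value = sum of Bin(7,0.5) probabilities at or below the observed probability = 1.000000.
Step 5: alpha = 0.05. fail to reject H0.

n_eff = 7, pos = 3, neg = 4, p = 1.000000, fail to reject H0.


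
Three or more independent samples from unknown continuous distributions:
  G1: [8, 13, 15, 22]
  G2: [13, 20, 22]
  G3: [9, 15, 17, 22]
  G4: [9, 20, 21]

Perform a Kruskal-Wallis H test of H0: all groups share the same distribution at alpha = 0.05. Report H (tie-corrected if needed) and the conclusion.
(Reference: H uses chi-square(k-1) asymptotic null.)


Step 1: Combine all N = 14 observations and assign midranks.
sorted (value, group, rank): (8,G1,1), (9,G3,2.5), (9,G4,2.5), (13,G1,4.5), (13,G2,4.5), (15,G1,6.5), (15,G3,6.5), (17,G3,8), (20,G2,9.5), (20,G4,9.5), (21,G4,11), (22,G1,13), (22,G2,13), (22,G3,13)
Step 2: Sum ranks within each group.
R_1 = 25 (n_1 = 4)
R_2 = 27 (n_2 = 3)
R_3 = 30 (n_3 = 4)
R_4 = 23 (n_4 = 3)
Step 3: H = 12/(N(N+1)) * sum(R_i^2/n_i) - 3(N+1)
     = 12/(14*15) * (25^2/4 + 27^2/3 + 30^2/4 + 23^2/3) - 3*15
     = 0.057143 * 800.583 - 45
     = 0.747619.
Step 4: Ties present; correction factor C = 1 - 48/(14^3 - 14) = 0.982418. Corrected H = 0.747619 / 0.982418 = 0.760999.
Step 5: Under H0, H ~ chi^2(3); p-value = 0.858771.
Step 6: alpha = 0.05. fail to reject H0.

H = 0.7610, df = 3, p = 0.858771, fail to reject H0.


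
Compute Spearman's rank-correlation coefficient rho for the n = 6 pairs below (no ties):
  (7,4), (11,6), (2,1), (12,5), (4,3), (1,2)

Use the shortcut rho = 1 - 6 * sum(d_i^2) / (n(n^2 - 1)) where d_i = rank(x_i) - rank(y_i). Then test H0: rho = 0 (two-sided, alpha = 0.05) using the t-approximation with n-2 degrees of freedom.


Step 1: Rank x and y separately (midranks; no ties here).
rank(x): 7->4, 11->5, 2->2, 12->6, 4->3, 1->1
rank(y): 4->4, 6->6, 1->1, 5->5, 3->3, 2->2
Step 2: d_i = R_x(i) - R_y(i); compute d_i^2.
  (4-4)^2=0, (5-6)^2=1, (2-1)^2=1, (6-5)^2=1, (3-3)^2=0, (1-2)^2=1
sum(d^2) = 4.
Step 3: rho = 1 - 6*4 / (6*(6^2 - 1)) = 1 - 24/210 = 0.885714.
Step 4: Under H0, t = rho * sqrt((n-2)/(1-rho^2)) = 3.8158 ~ t(4).
Step 5: Two-sided p-value from the t-distribution with 4 df = 0.018845.
Step 6: alpha = 0.05. reject H0.

rho = 0.8857, p = 0.018845, reject H0 at alpha = 0.05.


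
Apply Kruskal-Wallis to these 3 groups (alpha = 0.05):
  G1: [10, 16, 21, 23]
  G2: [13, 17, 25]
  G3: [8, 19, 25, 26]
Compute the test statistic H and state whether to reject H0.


Step 1: Combine all N = 11 observations and assign midranks.
sorted (value, group, rank): (8,G3,1), (10,G1,2), (13,G2,3), (16,G1,4), (17,G2,5), (19,G3,6), (21,G1,7), (23,G1,8), (25,G2,9.5), (25,G3,9.5), (26,G3,11)
Step 2: Sum ranks within each group.
R_1 = 21 (n_1 = 4)
R_2 = 17.5 (n_2 = 3)
R_3 = 27.5 (n_3 = 4)
Step 3: H = 12/(N(N+1)) * sum(R_i^2/n_i) - 3(N+1)
     = 12/(11*12) * (21^2/4 + 17.5^2/3 + 27.5^2/4) - 3*12
     = 0.090909 * 401.396 - 36
     = 0.490530.
Step 4: Ties present; correction factor C = 1 - 6/(11^3 - 11) = 0.995455. Corrected H = 0.490530 / 0.995455 = 0.492770.
Step 5: Under H0, H ~ chi^2(2); p-value = 0.781621.
Step 6: alpha = 0.05. fail to reject H0.

H = 0.4928, df = 2, p = 0.781621, fail to reject H0.


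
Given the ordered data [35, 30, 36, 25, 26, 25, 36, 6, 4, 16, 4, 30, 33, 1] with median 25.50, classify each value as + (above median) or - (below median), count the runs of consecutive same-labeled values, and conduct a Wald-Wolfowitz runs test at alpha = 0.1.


Step 1: Compute median = 25.50; label A = above, B = below.
Labels in order: AAABABABBBBAAB  (n_A = 7, n_B = 7)
Step 2: Count runs R = 8.
Step 3: Under H0 (random ordering), E[R] = 2*n_A*n_B/(n_A+n_B) + 1 = 2*7*7/14 + 1 = 8.0000.
        Var[R] = 2*n_A*n_B*(2*n_A*n_B - n_A - n_B) / ((n_A+n_B)^2 * (n_A+n_B-1)) = 8232/2548 = 3.2308.
        SD[R] = 1.7974.
Step 4: R = E[R], so z = 0 with no continuity correction.
Step 5: Two-sided p-value via normal approximation = 2*(1 - Phi(|z|)) = 1.000000.
Step 6: alpha = 0.1. fail to reject H0.

R = 8, z = 0.0000, p = 1.000000, fail to reject H0.


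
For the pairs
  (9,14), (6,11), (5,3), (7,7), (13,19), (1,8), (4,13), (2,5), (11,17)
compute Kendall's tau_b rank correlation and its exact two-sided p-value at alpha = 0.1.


Step 1: Enumerate the 36 unordered pairs (i,j) with i<j and classify each by sign(x_j-x_i) * sign(y_j-y_i).
  (1,2):dx=-3,dy=-3->C; (1,3):dx=-4,dy=-11->C; (1,4):dx=-2,dy=-7->C; (1,5):dx=+4,dy=+5->C
  (1,6):dx=-8,dy=-6->C; (1,7):dx=-5,dy=-1->C; (1,8):dx=-7,dy=-9->C; (1,9):dx=+2,dy=+3->C
  (2,3):dx=-1,dy=-8->C; (2,4):dx=+1,dy=-4->D; (2,5):dx=+7,dy=+8->C; (2,6):dx=-5,dy=-3->C
  (2,7):dx=-2,dy=+2->D; (2,8):dx=-4,dy=-6->C; (2,9):dx=+5,dy=+6->C; (3,4):dx=+2,dy=+4->C
  (3,5):dx=+8,dy=+16->C; (3,6):dx=-4,dy=+5->D; (3,7):dx=-1,dy=+10->D; (3,8):dx=-3,dy=+2->D
  (3,9):dx=+6,dy=+14->C; (4,5):dx=+6,dy=+12->C; (4,6):dx=-6,dy=+1->D; (4,7):dx=-3,dy=+6->D
  (4,8):dx=-5,dy=-2->C; (4,9):dx=+4,dy=+10->C; (5,6):dx=-12,dy=-11->C; (5,7):dx=-9,dy=-6->C
  (5,8):dx=-11,dy=-14->C; (5,9):dx=-2,dy=-2->C; (6,7):dx=+3,dy=+5->C; (6,8):dx=+1,dy=-3->D
  (6,9):dx=+10,dy=+9->C; (7,8):dx=-2,dy=-8->C; (7,9):dx=+7,dy=+4->C; (8,9):dx=+9,dy=+12->C
Step 2: C = 28, D = 8, total pairs = 36.
Step 3: tau = (C - D)/(n(n-1)/2) = (28 - 8)/36 = 0.555556.
Step 4: Exact two-sided p-value (enumerate n! = 362880 permutations of y under H0): p = 0.044615.
Step 5: alpha = 0.1. reject H0.

tau_b = 0.5556 (C=28, D=8), p = 0.044615, reject H0.


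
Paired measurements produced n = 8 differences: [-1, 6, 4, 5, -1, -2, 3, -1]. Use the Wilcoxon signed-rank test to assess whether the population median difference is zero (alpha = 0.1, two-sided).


Step 1: Drop any zero differences (none here) and take |d_i|.
|d| = [1, 6, 4, 5, 1, 2, 3, 1]
Step 2: Midrank |d_i| (ties get averaged ranks).
ranks: |1|->2, |6|->8, |4|->6, |5|->7, |1|->2, |2|->4, |3|->5, |1|->2
Step 3: Attach original signs; sum ranks with positive sign and with negative sign.
W+ = 8 + 6 + 7 + 5 = 26
W- = 2 + 2 + 4 + 2 = 10
(Check: W+ + W- = 36 should equal n(n+1)/2 = 36.)
Step 4: Test statistic W = min(W+, W-) = 10.
Step 5: Ties in |d|, so use the tie-corrected normal approximation.
        E[W] = n(n+1)/4 = 8*9/4 = 18.
        Tie groups: |d|=1 (t=3); sum(t^3 - t) = 24.
        Var[W] = n(n+1)(2n+1)/24 - sum(t^3-t)/48 = 1224/24 - 24/48 = 50.5.
        z = (W - E[W]) / sqrt(Var[W]) = (10 - 18) / 7.1063 = -1.1258.
        Two-sided p = 2*Phi(z) = 0.260269.
Step 6: alpha = 0.1. fail to reject H0.

W+ = 26, W- = 10, W = min = 10, p = 0.260269, fail to reject H0.


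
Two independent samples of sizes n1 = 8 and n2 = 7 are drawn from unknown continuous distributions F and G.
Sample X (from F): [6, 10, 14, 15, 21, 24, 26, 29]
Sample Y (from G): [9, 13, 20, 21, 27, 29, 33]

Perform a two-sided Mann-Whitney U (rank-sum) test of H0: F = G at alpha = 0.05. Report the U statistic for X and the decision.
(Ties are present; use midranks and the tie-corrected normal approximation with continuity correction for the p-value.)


Step 1: Combine and sort all 15 observations; assign midranks.
sorted (value, group): (6,X), (9,Y), (10,X), (13,Y), (14,X), (15,X), (20,Y), (21,X), (21,Y), (24,X), (26,X), (27,Y), (29,X), (29,Y), (33,Y)
ranks: 6->1, 9->2, 10->3, 13->4, 14->5, 15->6, 20->7, 21->8.5, 21->8.5, 24->10, 26->11, 27->12, 29->13.5, 29->13.5, 33->15
Step 2: Rank sum for X: R1 = 1 + 3 + 5 + 6 + 8.5 + 10 + 11 + 13.5 = 58.
Step 3: U_X = R1 - n1(n1+1)/2 = 58 - 8*9/2 = 58 - 36 = 22.
       U_Y = n1*n2 - U_X = 56 - 22 = 34.
Step 4: Ties are present, so use the tie-corrected normal approximation (with continuity correction) for the p-value.
Step 5: p-value = 0.523707; compare to alpha = 0.05. fail to reject H0.

U_X = 22, p = 0.523707, fail to reject H0 at alpha = 0.05.


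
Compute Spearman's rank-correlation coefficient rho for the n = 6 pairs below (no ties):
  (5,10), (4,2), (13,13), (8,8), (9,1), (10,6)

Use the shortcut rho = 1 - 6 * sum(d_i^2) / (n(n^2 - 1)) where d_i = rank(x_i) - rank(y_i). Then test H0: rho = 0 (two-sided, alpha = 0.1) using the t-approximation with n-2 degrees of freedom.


Step 1: Rank x and y separately (midranks; no ties here).
rank(x): 5->2, 4->1, 13->6, 8->3, 9->4, 10->5
rank(y): 10->5, 2->2, 13->6, 8->4, 1->1, 6->3
Step 2: d_i = R_x(i) - R_y(i); compute d_i^2.
  (2-5)^2=9, (1-2)^2=1, (6-6)^2=0, (3-4)^2=1, (4-1)^2=9, (5-3)^2=4
sum(d^2) = 24.
Step 3: rho = 1 - 6*24 / (6*(6^2 - 1)) = 1 - 144/210 = 0.314286.
Step 4: Under H0, t = rho * sqrt((n-2)/(1-rho^2)) = 0.6621 ~ t(4).
Step 5: Two-sided p-value from the t-distribution with 4 df = 0.544093.
Step 6: alpha = 0.1. fail to reject H0.

rho = 0.3143, p = 0.544093, fail to reject H0 at alpha = 0.1.
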